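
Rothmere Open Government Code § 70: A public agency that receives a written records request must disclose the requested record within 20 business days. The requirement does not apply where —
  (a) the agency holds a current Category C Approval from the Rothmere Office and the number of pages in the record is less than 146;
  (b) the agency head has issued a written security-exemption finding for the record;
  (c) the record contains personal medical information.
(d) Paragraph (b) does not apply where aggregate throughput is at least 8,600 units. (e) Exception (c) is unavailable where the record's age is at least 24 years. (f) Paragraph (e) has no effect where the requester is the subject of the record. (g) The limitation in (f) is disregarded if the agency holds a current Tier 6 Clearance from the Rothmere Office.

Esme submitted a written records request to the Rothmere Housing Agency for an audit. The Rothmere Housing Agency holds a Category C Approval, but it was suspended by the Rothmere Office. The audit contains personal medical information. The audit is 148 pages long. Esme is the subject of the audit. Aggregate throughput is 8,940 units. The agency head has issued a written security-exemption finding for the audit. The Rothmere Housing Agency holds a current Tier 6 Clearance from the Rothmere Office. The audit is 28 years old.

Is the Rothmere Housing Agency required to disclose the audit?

Yes — the Rothmere Housing Agency must disclose the audit.

Exception (a) requires that the agency holds a current Category C Approval from the Rothmere Office; but there is no Category C Approval in force, so (a) is unavailable.
Exception (b) is satisfied on its face — a written security-exemption finding has been issued. Turning to paragraph (d): (d) operates against (b): aggregate throughput is 8,940 units, meeting the 8,600 units threshold. (b) is therefore removed.
All of (c)'s requirements are met (the audit contains personal medical information). However, paragraphs (e)–(g) must be considered: (e) operates against (c): the record's age is 28 years, meeting the 24 years threshold. (f) applies (Esme is the subject of the audit), but is displaced by (g): (g) is triggered — a current Tier 6 Clearance is held. (c) is therefore removed.
No exception applies. The general rule governs.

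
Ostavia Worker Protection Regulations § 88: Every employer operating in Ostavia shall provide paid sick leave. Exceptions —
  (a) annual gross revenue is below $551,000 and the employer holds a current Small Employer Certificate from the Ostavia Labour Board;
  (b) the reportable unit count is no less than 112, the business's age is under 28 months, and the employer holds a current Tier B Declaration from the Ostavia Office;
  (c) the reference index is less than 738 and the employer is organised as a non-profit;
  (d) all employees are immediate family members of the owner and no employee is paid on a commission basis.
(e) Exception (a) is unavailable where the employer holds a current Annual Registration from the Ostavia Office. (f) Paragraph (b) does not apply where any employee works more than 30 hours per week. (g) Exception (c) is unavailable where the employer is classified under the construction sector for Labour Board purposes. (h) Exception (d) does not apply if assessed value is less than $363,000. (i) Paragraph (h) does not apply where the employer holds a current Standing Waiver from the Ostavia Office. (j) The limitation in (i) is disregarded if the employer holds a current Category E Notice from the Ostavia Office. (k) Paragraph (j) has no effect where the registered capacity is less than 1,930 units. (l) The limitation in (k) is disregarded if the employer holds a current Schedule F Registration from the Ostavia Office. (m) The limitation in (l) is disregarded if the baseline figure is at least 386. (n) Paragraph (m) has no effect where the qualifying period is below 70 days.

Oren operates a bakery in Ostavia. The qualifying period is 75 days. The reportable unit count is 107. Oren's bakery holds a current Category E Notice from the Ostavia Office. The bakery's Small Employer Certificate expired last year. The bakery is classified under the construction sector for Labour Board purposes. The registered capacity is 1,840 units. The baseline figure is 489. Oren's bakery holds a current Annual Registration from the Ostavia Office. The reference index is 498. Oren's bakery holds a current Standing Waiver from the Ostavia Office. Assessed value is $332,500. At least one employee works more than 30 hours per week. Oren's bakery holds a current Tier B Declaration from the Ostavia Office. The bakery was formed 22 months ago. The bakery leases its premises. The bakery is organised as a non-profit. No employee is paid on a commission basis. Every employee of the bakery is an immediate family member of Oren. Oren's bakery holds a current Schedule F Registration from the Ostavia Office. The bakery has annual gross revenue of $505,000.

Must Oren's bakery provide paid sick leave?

No — exception (d) applies; Oren's bakery is not required to provide paid sick leave.

Exception (a) does not apply: the Small Employer Certificate has expired.
Exception (b) fails — the reportable unit count is 107, short of 112.
Exception (c)'s conditions are all satisfied: the reference index is 498, less than the 738 limit; the employer is a non-profit. However, paragraph (g) must be considered: (g) operates — the bakery is classified under the construction sector. (c) is therefore removed.
Exception (d)'s conditions are all satisfied: every employee is an immediate family member; no employee is paid on commission. As to paragraphs (h)–(n): (h) is engaged (assessed value is $332,500, less than the $363,000 limit), but yields to (i): (i) applies — a current Standing Waiver is held. (j) is engaged (a current Category E Notice is held), but is itself disapplied by (k): (k) operates against (j): the registered capacity is 1,840 units, less than the 1,930 units limit. (l) would limit (k) — a current Schedule F Registration is held — but (m) sets (l) aside: (m) operates against (l): the baseline figure is 489, meeting the 386 threshold. (n), which would lift (m), is not triggered — the qualifying period is 75 days, not below 70 days. Exception (d) stands.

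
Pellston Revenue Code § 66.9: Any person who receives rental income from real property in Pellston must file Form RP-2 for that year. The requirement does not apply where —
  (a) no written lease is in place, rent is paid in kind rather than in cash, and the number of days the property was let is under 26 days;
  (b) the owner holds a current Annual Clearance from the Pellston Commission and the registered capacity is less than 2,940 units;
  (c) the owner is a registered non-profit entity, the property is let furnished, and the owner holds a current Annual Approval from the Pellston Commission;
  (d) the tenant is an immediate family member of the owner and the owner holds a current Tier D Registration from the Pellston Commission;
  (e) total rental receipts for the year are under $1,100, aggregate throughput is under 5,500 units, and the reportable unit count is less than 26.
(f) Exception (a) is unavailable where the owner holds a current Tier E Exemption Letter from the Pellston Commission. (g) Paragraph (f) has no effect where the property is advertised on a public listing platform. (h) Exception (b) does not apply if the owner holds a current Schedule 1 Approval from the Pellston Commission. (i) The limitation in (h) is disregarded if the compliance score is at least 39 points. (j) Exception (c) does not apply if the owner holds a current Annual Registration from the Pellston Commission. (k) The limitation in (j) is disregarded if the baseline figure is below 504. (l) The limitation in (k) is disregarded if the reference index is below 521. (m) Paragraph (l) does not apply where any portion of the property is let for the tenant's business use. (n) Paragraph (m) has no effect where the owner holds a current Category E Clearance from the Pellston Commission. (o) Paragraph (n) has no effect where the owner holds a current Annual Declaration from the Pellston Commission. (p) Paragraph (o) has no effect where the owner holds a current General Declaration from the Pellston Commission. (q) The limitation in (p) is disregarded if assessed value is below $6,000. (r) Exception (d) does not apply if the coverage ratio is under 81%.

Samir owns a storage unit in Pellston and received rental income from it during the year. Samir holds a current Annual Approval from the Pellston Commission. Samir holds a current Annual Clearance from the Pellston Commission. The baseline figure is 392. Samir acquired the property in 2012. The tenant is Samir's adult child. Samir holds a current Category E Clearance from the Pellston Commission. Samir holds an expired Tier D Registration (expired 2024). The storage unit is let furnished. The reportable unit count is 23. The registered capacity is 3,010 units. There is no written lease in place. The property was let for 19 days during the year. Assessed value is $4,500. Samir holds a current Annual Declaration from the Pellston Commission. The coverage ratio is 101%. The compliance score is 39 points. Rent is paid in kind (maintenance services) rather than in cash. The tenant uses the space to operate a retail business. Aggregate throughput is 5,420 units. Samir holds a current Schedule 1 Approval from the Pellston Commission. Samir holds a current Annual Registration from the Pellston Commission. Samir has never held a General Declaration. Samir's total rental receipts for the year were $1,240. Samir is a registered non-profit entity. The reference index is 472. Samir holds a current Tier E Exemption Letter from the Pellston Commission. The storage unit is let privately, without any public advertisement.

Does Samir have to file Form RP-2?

Exception (a)'s conditions are all satisfied: there is no written lease; rent is paid in kind; the number of days the property was let is 19 days, under the 26 days limit. But applying paragraphs (f)–(g): (f) operates against (a): a current Tier E Exemption Letter is held. (g) does not operate here (the property is let privately without advertisement), so (f) stands. So (a) is unavailable.
Exception (b) fails — the registered capacity is 3,010 units, not less than 2,940 units.
All of (c)'s requirements are met (Samir is a registered non-profit; the property is let furnished; a current Annual Approval is held). As to paragraphs (j)–(q): (j) is engaged (a current Annual Registration is held), but yields to (k): (k) is triggered — the baseline figure is 392, below the 504 limit. (l) is triggered (the reference index is 472, below the 521 limit), but is overridden by (m): (m) is engaged — the space is let for business use. (n) is triggered (a current Category E Clearance is held), but is itself disapplied by (o): (o) operates against (n): a current Annual Declaration is held. (p), which would lift (o), does not operate here — the General Declaration is not current. (c) remains available.
Exception (d) fails — no current Tier D Registration is held.
Exception (e) does not apply: total rental receipts for the year are $1,240, not under $1,100.

No — exception (c) applies; Samir is not required to file Form RP-2.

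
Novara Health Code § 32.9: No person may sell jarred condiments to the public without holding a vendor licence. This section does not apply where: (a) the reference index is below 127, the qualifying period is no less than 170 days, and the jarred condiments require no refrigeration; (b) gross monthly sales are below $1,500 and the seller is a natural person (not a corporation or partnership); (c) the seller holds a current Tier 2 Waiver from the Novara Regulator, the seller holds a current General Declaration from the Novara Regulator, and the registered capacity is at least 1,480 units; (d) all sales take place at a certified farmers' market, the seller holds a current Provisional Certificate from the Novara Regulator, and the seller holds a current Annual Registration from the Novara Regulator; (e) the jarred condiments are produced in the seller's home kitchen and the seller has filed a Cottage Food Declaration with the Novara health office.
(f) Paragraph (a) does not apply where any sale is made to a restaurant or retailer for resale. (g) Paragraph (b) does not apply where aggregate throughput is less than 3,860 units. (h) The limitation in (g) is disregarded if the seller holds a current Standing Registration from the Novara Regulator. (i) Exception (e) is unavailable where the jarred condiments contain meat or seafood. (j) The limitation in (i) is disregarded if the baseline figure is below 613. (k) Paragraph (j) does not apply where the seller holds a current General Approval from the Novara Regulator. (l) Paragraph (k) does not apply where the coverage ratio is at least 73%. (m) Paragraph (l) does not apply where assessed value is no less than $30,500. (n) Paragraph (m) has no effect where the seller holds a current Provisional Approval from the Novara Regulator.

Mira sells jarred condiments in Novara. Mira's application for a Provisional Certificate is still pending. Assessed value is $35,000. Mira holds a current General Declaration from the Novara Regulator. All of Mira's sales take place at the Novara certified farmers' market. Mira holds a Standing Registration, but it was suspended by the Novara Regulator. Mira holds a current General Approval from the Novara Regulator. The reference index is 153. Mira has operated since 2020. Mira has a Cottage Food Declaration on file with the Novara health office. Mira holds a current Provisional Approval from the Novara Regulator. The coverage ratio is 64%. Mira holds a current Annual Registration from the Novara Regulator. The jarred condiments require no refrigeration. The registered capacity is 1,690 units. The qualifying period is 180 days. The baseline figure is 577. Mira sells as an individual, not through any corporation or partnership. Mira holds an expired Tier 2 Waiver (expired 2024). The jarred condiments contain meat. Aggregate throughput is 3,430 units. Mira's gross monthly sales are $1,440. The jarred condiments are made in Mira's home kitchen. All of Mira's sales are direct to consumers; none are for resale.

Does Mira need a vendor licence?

Yes — Mira must hold a vendor licence.

Exception (a) fails — the reference index is 153, not below 127.
All of (b)'s requirements are met (gross monthly sales are $1,440, below the $1,500 limit; the seller is a natural person). But applying paragraphs (g)–(h): (g) operates against (b): aggregate throughput is 3,430 units, less than the 3,860 units limit. (h), which would lift (g), is inapplicable — no current Standing Registration is held. Exception (b) does not apply.
Exception (c) requires that the seller holds a current Tier 2 Waiver from the Novara Regulator; but the Tier 2 Waiver is not current, so (c) is unavailable.
Exception (d) requires that the seller holds a current Provisional Certificate from the Novara Regulator; but the Provisional Certificate is not current, so (d) is unavailable.
Exception (e) is satisfied on its face — the jarred condiments are home-kitchen produced; a Cottage Food Declaration is on file. However, paragraphs (i)–(n) must be considered: (i) operates against (e): the jarred condiments contain meat. (j) applies (the baseline figure is 577, below the 613 limit), but is displaced by (k): (k) operates against (j): a current General Approval is held. (l), which would lift (k), is inapplicable — the coverage ratio is 64%, short of 73%. (e) is therefore removed.
None of the exceptions is available; § 32.9 applies in full.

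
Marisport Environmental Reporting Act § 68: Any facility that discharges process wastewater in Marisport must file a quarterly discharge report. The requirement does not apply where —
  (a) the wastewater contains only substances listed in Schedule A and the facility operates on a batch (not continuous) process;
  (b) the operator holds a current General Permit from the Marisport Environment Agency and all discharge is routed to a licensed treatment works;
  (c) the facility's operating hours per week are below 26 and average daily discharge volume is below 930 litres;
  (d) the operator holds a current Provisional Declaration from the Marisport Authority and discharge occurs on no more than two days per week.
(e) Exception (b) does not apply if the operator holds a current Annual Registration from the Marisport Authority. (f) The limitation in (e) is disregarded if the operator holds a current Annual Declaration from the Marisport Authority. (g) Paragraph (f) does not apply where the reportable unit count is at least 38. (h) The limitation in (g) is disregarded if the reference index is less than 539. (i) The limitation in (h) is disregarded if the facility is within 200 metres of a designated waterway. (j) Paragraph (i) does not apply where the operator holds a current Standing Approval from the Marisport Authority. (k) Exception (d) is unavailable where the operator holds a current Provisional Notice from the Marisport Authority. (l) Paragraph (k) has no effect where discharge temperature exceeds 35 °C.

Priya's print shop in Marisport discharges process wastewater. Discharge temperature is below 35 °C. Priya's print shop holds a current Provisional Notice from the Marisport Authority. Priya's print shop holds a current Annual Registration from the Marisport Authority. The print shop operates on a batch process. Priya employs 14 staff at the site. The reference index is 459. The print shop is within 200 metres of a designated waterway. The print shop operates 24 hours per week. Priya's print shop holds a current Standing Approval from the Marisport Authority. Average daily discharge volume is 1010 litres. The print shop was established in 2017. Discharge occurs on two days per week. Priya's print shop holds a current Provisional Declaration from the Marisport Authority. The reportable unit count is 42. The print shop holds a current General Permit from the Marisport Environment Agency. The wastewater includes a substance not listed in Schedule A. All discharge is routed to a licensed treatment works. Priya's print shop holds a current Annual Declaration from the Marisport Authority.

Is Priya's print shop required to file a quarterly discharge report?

No — exception (b) applies; Priya's print shop is not required to file a quarterly discharge report.

Exception (a) does not apply: the wastewater includes a non-Schedule-A substance.
All of (b)'s requirements are met (a current General Permit is held; discharge is routed to a licensed treatment works). Considering the limiting provisions: (e) would limit (b) — a current Annual Registration is held — but (f) sets (e) aside: (f) is engaged — a current Annual Declaration is held. (g) is engaged (the reportable unit count is 42, meeting the 38 threshold), but is displaced by (h): (h) operates against (g): the reference index is 459, less than the 539 limit. (i) is triggered (the print shop is within 200 m of a designated waterway), but is set aside by (j): (j) operates against (i): a current Standing Approval is held. So (b) applies.
Exception (c) requires that average daily discharge volume is below 930 litres; but average daily discharge volume is 1010 litres, not below 930 litres, so (c) is unavailable.
Exception (d)'s conditions are all satisfied: a current Provisional Declaration is held; discharge occurs on no more than two days per week. Turning to paragraphs (k)–(l): (k) operates against (d): a current Provisional Notice is held. (l), which would lift (k), is not triggered — discharge temperature is below 35 °C. (d) is therefore removed.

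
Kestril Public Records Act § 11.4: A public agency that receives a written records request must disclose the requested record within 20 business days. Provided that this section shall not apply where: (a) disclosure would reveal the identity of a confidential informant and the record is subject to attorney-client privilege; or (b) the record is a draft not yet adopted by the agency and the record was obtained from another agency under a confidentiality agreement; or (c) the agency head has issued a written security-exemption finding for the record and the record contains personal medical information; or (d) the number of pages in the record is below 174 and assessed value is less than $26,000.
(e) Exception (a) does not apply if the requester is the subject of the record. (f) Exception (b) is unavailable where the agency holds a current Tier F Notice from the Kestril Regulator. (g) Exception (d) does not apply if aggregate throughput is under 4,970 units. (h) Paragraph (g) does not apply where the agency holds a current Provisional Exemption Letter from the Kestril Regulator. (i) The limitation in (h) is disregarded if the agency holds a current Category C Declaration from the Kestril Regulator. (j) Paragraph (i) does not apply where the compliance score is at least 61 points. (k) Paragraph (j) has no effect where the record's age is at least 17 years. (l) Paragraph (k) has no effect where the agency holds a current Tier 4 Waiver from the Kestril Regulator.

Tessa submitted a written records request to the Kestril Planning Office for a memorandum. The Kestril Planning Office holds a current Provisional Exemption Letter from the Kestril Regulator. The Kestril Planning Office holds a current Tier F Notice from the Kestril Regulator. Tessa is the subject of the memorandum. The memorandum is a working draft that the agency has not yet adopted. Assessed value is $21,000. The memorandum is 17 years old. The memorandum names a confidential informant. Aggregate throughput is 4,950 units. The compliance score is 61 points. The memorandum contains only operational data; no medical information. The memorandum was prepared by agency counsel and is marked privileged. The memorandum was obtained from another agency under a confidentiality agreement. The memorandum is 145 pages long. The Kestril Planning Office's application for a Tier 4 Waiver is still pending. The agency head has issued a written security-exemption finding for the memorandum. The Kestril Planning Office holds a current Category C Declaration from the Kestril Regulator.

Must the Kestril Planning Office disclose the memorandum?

Yes — the Kestril Planning Office must disclose the memorandum.

Exception (a) is satisfied on its face — the memorandum names a confidential informant; the memorandum is privileged. But applying paragraph (e): (e) is engaged — Tessa is the subject of the memorandum. So (a) is unavailable.
Exception (b): the memorandum is an unadopted draft; the memorandum was obtained under a confidentiality agreement — every condition holds. But applying paragraph (f): (f) operates against (b): a current Tier F Notice is held. (b) is therefore removed.
Exception (c) requires that the record contains personal medical information; but the memorandum contains only operational data, so (c) is unavailable.
Exception (d)'s conditions are all satisfied: the number of pages in the record is 145, below the 174 limit; assessed value is $21,000, less than the $26,000 limit. However, paragraphs (g)–(l) must be considered: (g) is triggered — aggregate throughput is 4,950 units, under the 4,970 units limit. (h) would limit (g) — a current Provisional Exemption Letter is held — but (i) sets (h) aside: (i) operates against (h): a current Category C Declaration is held. (j) would limit (i) — the compliance score is 61 points, meeting the 61 points threshold — but (k) sets (j) aside: (k) operates against (j): the record's age is 17 years, meeting the 17 years threshold. (l) does not operate here (the Tier 4 Waiver is not current), so (k) stands. (d) is therefore removed.
No exception is made out. the Kestril Planning Office falls within the general rule.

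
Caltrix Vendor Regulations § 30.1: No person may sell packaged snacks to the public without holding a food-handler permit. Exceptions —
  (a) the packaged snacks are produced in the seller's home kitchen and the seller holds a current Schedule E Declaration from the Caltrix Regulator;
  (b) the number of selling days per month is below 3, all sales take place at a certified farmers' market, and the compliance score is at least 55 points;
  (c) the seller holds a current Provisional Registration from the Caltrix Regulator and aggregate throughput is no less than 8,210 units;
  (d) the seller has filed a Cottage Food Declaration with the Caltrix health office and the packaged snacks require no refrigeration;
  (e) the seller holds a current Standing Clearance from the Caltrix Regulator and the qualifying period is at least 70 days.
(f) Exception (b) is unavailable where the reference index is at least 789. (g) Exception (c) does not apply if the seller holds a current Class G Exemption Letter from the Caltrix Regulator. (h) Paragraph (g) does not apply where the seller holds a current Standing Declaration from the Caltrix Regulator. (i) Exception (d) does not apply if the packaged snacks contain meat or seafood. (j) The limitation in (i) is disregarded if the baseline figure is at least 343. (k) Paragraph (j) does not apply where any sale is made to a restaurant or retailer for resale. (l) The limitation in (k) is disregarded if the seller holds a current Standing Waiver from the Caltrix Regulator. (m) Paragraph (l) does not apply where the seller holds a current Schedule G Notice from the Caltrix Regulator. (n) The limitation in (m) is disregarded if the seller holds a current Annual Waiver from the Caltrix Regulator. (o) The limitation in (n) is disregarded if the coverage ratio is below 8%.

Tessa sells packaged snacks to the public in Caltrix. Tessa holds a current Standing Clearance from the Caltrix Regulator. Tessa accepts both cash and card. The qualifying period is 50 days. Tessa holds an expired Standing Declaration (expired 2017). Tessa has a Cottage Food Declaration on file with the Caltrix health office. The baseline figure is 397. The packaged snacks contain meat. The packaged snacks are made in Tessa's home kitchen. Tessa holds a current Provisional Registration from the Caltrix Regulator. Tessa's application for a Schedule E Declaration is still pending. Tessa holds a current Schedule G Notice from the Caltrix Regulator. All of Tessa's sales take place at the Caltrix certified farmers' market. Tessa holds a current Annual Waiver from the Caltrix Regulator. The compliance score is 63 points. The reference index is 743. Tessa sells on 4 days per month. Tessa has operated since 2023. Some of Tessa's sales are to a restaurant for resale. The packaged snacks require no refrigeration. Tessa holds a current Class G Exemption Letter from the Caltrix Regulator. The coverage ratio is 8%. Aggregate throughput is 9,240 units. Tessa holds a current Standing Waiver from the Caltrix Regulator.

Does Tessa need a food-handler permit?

No — exception (d) applies; Tessa is not required to hold a food-handler permit.

Exception (a) does not apply: there is no Schedule E Declaration in force.
Exception (b) does not apply: the number of selling days per month is 4, not below 3.
Exception (c)'s conditions are all satisfied: a current Provisional Registration is held; aggregate throughput is 9,240 units, meeting the 8,210 units threshold. But applying paragraphs (g)–(h): (g) operates against (c): a current Class G Exemption Letter is held. (h) is not triggered (the Standing Declaration is not current), so (g) stands. So (c) is unavailable.
All of (d)'s requirements are met (a Cottage Food Declaration is on file; the packaged snacks are shelf-stable). Applying paragraphs (i)–(o): (i) applies (the packaged snacks contain meat), but is set aside by (j): (j) operates against (i): the baseline figure is 397, meeting the 343 threshold. (k) is engaged (some sales are to a restaurant for resale), but is itself disapplied by (l): (l) operates against (k): a current Standing Waiver is held. (m) is triggered (a current Schedule G Notice is held), but is itself disapplied by (n): (n) operates — a current Annual Waiver is held. (o), which would lift (n), is not engaged — the coverage ratio is 8%, not below 8%. So (d) applies.
Exception (e) does not apply: the qualifying period is 50 days, short of 70 days.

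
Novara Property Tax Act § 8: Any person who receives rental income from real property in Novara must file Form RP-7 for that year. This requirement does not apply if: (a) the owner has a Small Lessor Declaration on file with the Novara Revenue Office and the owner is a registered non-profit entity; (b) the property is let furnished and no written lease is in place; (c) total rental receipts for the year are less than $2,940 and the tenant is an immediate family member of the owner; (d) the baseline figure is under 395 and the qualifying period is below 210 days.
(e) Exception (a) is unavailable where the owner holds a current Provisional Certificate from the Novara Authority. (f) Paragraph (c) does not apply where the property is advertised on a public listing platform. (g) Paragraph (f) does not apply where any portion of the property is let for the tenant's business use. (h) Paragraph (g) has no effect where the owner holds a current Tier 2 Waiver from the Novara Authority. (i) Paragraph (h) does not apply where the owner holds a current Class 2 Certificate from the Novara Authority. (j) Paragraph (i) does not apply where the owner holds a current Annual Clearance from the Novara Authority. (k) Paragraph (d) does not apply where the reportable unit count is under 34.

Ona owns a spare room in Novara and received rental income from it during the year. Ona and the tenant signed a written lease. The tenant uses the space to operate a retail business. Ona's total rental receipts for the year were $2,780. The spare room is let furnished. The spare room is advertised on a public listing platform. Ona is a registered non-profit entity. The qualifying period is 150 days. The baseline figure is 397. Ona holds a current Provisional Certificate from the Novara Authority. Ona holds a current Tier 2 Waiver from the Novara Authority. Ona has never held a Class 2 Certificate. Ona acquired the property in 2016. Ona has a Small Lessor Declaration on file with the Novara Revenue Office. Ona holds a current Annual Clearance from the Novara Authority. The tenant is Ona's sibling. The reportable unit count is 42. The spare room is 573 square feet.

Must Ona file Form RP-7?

Exception (a)'s conditions are all satisfied: a Small Lessor Declaration is on file; Ona is a registered non-profit. But applying paragraph (e): (e) operates against (a): a current Provisional Certificate is held. So (a) is unavailable.
Exception (b) requires that no written lease is in place; but a written lease is in place, so (b) is unavailable.
All of (c)'s requirements are met (total rental receipts for the year are $2,780, less than the $2,940 limit; the tenant is an immediate family member). Turning to paragraphs (f)–(j): (f) applies — the property is publicly advertised. (g) would limit (f) — the space is let for business use — but (h) sets (g) aside: (h) operates against (g): a current Tier 2 Waiver is held. (i), which would lift (h), is inapplicable — the Class 2 Certificate is not current. So (c) is unavailable.
Exception (d) fails — the baseline figure is 397, not under 395.
None of the exceptions is available; § 8 applies in full.

Yes — Ona must file Form RP-7.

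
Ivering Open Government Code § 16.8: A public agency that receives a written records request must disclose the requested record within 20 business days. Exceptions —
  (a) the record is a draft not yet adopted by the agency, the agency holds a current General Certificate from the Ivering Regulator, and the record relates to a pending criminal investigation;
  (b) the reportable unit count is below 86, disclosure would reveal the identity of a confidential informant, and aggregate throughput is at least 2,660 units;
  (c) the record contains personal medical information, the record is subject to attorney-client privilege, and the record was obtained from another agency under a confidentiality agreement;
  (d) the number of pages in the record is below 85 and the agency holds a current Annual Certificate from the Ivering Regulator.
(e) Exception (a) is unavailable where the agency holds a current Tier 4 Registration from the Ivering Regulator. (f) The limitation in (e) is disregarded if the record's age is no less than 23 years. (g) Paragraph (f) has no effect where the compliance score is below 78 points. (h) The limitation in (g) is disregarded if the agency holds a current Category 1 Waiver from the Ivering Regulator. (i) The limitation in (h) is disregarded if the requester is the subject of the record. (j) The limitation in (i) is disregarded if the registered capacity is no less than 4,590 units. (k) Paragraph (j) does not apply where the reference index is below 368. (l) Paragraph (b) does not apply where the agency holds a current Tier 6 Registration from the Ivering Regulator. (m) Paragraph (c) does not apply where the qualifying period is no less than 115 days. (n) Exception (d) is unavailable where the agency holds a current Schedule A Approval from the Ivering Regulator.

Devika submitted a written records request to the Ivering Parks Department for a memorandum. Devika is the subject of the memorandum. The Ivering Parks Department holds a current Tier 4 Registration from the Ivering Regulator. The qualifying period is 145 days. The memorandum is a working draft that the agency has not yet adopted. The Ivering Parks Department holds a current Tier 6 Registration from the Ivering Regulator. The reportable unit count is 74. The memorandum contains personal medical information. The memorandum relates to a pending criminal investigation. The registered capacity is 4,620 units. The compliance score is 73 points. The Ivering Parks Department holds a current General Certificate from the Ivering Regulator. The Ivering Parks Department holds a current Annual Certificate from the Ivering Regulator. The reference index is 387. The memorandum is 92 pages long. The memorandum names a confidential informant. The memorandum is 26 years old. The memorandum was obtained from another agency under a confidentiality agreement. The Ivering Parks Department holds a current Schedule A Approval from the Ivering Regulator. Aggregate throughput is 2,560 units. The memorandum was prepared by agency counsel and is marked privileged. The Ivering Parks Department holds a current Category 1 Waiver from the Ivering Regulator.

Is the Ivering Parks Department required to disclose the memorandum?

No — exception (a) applies; the Ivering Parks Department is not required to disclose the memorandum.

Exception (a) is satisfied on its face — the memorandum is an unadopted draft; a current General Certificate is held; the memorandum relates to a pending investigation. Under paragraphs (e)–(k): (e) would limit (a) — a current Tier 4 Registration is held — but (f) sets (e) aside: (f) operates — the record's age is 26 years, meeting the 23 years threshold. (g) would limit (f) — the compliance score is 73 points, below the 78 points limit — but (h) sets (g) aside: (h) operates — a current Category 1 Waiver is held. (i) would limit (h) — Devika is the subject of the memorandum — but (j) sets (i) aside: (j) operates against (i): the registered capacity is 4,620 units, meeting the 4,590 units threshold. (k), which would lift (j), is not triggered — the reference index is 387, not below 368. So (a) applies.
Exception (b) fails — aggregate throughput is 2,560 units, short of 2,660 units.
Exception (c)'s conditions are all satisfied: the memorandum contains personal medical information; the memorandum is privileged; the memorandum was obtained under a confidentiality agreement. Turning to paragraph (m): (m) operates against (c): the qualifying period is 145 days, meeting the 115 days threshold. (c) is therefore removed.
Exception (d) fails — the number of pages in the record is 92, not below 85.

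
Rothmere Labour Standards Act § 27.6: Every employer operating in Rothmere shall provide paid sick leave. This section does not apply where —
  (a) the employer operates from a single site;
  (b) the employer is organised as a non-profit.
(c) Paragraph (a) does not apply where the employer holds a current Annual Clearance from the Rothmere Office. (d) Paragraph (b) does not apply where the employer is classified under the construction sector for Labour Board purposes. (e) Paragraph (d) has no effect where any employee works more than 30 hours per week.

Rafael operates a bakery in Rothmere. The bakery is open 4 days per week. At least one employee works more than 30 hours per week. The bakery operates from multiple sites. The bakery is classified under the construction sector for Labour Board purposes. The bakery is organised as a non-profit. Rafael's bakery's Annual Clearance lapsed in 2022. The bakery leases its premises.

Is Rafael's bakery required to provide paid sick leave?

No — exception (b) applies; Rafael's bakery is not required to provide paid sick leave.

Exception (a) does not apply: the employer operates from multiple sites.
Exception (b)'s conditions are all satisfied: the employer is a non-profit. Considering the limiting provisions: (d) is engaged (the bakery is classified under the construction sector), but is overridden by (e): (e) operates against (d): at least one employee exceeds 30 hours/week. (b) remains available.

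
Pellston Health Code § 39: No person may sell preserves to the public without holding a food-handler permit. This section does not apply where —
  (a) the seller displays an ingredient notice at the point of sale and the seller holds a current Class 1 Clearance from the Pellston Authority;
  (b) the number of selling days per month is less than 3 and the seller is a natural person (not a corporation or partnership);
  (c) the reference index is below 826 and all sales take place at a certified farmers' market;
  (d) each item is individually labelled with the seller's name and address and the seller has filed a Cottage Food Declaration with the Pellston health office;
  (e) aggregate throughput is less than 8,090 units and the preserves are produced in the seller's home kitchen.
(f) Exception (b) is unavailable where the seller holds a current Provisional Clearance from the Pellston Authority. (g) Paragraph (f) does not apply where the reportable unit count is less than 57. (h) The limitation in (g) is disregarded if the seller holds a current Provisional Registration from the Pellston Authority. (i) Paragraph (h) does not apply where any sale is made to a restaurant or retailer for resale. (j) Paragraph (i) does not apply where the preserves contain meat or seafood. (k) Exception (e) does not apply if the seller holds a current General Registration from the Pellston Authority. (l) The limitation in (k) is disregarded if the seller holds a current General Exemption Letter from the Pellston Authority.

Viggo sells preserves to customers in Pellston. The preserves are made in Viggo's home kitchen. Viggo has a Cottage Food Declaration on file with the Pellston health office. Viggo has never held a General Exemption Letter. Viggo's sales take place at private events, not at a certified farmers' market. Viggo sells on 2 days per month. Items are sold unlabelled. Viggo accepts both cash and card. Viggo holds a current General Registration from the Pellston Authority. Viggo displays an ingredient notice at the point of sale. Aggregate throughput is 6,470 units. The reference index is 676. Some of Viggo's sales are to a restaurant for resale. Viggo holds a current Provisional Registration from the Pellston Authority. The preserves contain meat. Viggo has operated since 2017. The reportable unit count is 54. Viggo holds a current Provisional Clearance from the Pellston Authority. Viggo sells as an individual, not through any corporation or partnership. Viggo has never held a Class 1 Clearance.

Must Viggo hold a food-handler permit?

Yes — Viggo must hold a food-handler permit.

Exception (a) does not apply: the Class 1 Clearance is not current.
Exception (b) is satisfied on its face — the number of selling days per month is 2, less than the 3 limit; the seller is a natural person. But applying paragraphs (f)–(j): (f) is engaged — a current Provisional Clearance is held. (g) is engaged (the reportable unit count is 54, less than the 57 limit), but is set aside by (h): (h) is engaged — a current Provisional Registration is held. (i) operates (some sales are to a restaurant for resale), but is set aside by (j): (j) operates against (i): the preserves contain meat. Exception (b) does not apply.
Exception (c) fails — sales are at private events, not a certified farmers' market.
Exception (d) does not apply: items are sold unlabelled.
Exception (e): aggregate throughput is 6,470 units, less than the 8,090 units limit; the preserves are home-kitchen produced — every condition holds. But: (k) is triggered — a current General Registration is held. (l), which would lift (k), is not triggered — there is no General Exemption Letter in force. (e) is therefore removed.
No exception is made out. Viggo falls within the general rule.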